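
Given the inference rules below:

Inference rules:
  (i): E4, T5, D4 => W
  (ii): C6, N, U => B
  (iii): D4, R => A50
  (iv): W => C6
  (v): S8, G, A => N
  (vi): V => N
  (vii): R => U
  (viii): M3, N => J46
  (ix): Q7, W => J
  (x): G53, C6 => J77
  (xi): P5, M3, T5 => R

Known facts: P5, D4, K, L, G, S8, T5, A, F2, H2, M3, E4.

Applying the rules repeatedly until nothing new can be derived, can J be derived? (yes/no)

[1] (i) [E4, T5, D4 => W]; (v) [S8, G, A => N]; (xi) [P5, M3, T5 => R]. ⇒ new: W, N, R.
[2] (iii) [D4, R => A50]; (iv) [W => C6]; (vii) [R => U]; (viii) [M3, N => J46]. ⇒ new: A50, C6, U, J46.
[3] (ii) [C6, N, U => B]. ⇒ new: B.
Fixed point reached. J is concluded only by (ix); (ix) needs Q7 (never derived).

no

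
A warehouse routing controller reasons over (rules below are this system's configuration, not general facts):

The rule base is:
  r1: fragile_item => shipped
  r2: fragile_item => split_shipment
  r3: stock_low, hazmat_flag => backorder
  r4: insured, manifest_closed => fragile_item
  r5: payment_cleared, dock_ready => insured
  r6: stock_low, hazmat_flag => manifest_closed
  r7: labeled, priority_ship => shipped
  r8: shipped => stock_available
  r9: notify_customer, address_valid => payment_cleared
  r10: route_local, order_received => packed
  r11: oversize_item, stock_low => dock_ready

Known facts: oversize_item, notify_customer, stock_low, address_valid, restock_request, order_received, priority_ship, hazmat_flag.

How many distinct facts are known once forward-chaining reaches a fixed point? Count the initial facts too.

17

Round 1 fires r3, r6, r9, r11, giving backorder, manifest_closed, payment_cleared, dock_ready.
Round 2 fires r5, giving insured.
Round 3 fires r4, giving fragile_item.
Round 4 fires r1, r2, giving shipped, split_shipment.
Round 5 fires r8, giving stock_available.
Closure: {address_valid, backorder, dock_ready, fragile_item, hazmat_flag, insured, manifest_closed, notify_customer, order_received, oversize_item, payment_cleared, priority_ship, restock_request, shipped, split_shipment, stock_available, stock_low} — 17 facts.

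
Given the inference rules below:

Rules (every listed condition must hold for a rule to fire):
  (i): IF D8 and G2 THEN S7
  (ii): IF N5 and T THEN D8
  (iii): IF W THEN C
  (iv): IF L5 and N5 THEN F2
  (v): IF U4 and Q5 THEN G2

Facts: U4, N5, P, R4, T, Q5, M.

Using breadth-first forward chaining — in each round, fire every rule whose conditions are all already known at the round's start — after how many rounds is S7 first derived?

2

Round 1: (ii) [IF N5 and T THEN D8]; (v) [IF U4 and Q5 THEN G2]. Adds D8, G2.
Round 2: (i) [IF D8 and G2 THEN S7]. Adds S7.
S7 first appears in round 2.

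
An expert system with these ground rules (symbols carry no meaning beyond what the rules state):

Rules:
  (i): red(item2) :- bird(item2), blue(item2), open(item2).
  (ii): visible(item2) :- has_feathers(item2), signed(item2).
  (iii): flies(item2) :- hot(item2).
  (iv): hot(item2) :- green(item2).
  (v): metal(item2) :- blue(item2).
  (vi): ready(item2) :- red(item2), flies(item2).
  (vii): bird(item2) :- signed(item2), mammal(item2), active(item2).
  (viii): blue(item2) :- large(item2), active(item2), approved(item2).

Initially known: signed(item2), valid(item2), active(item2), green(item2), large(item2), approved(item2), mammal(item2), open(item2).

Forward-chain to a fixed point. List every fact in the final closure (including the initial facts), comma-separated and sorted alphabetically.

active(item2), approved(item2), bird(item2), blue(item2), flies(item2), green(item2), hot(item2), large(item2), mammal(item2), metal(item2), open(item2), ready(item2), red(item2), signed(item2), valid(item2)

Round 1: (iv) [hot(item2) :- green(item2).]; (vii) [bird(item2) :- signed(item2), mammal(item2), active(item2).]; (viii) [blue(item2) :- large(item2), active(item2), approved(item2).]. New: hot(item2), bird(item2), blue(item2).
Round 2: (i) [red(item2) :- bird(item2), blue(item2), open(item2).]; (iii) [flies(item2) :- hot(item2).]; (v) [metal(item2) :- blue(item2).]. New: red(item2), flies(item2), metal(item2).
Round 3: (vi) [ready(item2) :- red(item2), flies(item2).]. New: ready(item2).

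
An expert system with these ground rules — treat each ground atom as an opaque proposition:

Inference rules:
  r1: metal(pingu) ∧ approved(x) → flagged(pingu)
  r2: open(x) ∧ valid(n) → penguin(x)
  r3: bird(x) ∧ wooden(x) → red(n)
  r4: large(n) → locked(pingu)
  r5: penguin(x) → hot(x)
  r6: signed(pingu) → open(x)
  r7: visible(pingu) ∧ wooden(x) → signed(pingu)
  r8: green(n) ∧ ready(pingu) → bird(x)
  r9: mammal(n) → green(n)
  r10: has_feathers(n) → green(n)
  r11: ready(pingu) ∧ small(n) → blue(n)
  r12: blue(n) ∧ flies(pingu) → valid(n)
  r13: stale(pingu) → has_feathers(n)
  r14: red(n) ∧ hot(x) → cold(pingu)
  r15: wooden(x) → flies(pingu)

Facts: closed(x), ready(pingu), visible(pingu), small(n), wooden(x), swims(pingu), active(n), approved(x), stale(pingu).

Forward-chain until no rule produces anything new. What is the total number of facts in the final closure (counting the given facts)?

21

Round 1: r7 [visible(pingu) ∧ wooden(x) → signed(pingu)]; r11 [ready(pingu) ∧ small(n) → blue(n)]; r13 [stale(pingu) → has_feathers(n)]; r15 [wooden(x) → flies(pingu)]. New: signed(pingu), blue(n), has_feathers(n), flies(pingu).
Round 2: r6 [signed(pingu) → open(x)]; r10 [has_feathers(n) → green(n)]; r12 [blue(n) ∧ flies(pingu) → valid(n)]. New: open(x), green(n), valid(n).
Round 3: r2 [open(x) ∧ valid(n) → penguin(x)]; r8 [green(n) ∧ ready(pingu) → bird(x)]. New: penguin(x), bird(x).
Round 4: r3 [bird(x) ∧ wooden(x) → red(n)]; r5 [penguin(x) → hot(x)]. New: red(n), hot(x).
Round 5: r14 [red(n) ∧ hot(x) → cold(pingu)]. New: cold(pingu).
Closure: {active(n), approved(x), bird(x), blue(n), closed(x), cold(pingu), flies(pingu), green(n), has_feathers(n), hot(x), open(x), penguin(x), ready(pingu), red(n), signed(pingu), small(n), stale(pingu), swims(pingu), valid(n), visible(pingu), wooden(x)} — 21 facts.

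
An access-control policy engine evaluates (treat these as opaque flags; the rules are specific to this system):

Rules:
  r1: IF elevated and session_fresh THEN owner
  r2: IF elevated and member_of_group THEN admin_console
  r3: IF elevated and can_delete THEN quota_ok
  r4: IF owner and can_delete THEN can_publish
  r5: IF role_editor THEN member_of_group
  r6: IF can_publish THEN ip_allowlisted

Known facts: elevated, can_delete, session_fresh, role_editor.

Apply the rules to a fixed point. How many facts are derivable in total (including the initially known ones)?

Round 1 — r1, r3, r5, derive owner, quota_ok, member_of_group.
Round 2 — r2, r4, derive admin_console, can_publish.
Round 3 — r6, derive ip_allowlisted.
Closure: {admin_console, can_delete, can_publish, elevated, ip_allowlisted, member_of_group, owner, quota_ok, role_editor, session_fresh} — 10 facts.

10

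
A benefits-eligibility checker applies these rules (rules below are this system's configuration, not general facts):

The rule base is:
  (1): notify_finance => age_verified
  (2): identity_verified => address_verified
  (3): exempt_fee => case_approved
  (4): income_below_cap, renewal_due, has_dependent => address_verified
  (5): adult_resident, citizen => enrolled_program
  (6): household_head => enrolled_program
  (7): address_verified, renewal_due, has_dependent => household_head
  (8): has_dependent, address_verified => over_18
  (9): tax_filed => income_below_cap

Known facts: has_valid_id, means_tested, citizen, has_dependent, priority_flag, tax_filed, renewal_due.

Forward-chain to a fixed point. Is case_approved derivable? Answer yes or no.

no

Round 1: (9) [tax_filed => income_below_cap]. Adds income_below_cap.
Round 2: (4) [income_below_cap, renewal_due, has_dependent => address_verified]. Adds address_verified.
Round 3: (7) [address_verified, renewal_due, has_dependent => household_head]; (8) [has_dependent, address_verified => over_18]. Adds household_head, over_18.
Round 4: (6) [household_head => enrolled_program]. Adds enrolled_program.
Fixed point reached. case_approved is concluded only by (3); (3) needs exempt_fee (never derived).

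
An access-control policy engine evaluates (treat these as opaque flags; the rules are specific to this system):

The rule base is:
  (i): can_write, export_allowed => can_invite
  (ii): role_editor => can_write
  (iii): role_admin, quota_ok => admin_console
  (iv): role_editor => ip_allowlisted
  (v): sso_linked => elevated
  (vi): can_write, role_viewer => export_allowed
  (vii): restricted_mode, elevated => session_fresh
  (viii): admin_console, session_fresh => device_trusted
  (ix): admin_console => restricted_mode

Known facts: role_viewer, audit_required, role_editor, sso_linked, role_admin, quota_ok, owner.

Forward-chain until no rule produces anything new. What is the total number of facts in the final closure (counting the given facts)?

16

Round 1 — (ii), (iii), (iv), (v), derive can_write, admin_console, ip_allowlisted, elevated.
Round 2 — (vi), (ix), derive export_allowed, restricted_mode.
Round 3 — (i), (vii), derive can_invite, session_fresh.
Round 4 — (viii), derive device_trusted.
Closure: {admin_console, audit_required, can_invite, can_write, device_trusted, elevated, export_allowed, ip_allowlisted, owner, quota_ok, restricted_mode, role_admin, role_editor, role_viewer, session_fresh, sso_linked} — 16 facts.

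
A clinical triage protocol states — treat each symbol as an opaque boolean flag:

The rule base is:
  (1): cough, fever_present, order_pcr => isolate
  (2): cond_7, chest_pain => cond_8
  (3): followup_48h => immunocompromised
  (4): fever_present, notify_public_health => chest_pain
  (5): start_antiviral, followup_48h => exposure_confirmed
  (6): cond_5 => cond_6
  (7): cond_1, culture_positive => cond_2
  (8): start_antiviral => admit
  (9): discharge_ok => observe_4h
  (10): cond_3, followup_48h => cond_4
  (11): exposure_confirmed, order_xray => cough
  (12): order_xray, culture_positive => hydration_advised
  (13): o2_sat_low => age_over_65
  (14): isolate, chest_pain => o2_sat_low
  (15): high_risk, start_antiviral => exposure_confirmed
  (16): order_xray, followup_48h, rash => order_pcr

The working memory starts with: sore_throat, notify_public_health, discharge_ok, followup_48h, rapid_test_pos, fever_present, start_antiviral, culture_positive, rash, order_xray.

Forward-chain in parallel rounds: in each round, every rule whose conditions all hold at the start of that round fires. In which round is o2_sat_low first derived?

Round 1: (3) [followup_48h => immunocompromised]; (4) [fever_present, notify_public_health => chest_pain]; (5) [start_antiviral, followup_48h => exposure_confirmed]; (8) [start_antiviral => admit]; (9) [discharge_ok => observe_4h]; (12) [order_xray, culture_positive => hydration_advised]; (16) [order_xray, followup_48h, rash => order_pcr]. New: immunocompromised, chest_pain, exposure_confirmed, admit, observe_4h, hydration_advised, order_pcr.
Round 2: (11) [exposure_confirmed, order_xray => cough]. New: cough.
Round 3: (1) [cough, fever_present, order_pcr => isolate]. New: isolate.
Round 4: (14) [isolate, chest_pain => o2_sat_low]. New: o2_sat_low.
o2_sat_low first appears in round 4.

4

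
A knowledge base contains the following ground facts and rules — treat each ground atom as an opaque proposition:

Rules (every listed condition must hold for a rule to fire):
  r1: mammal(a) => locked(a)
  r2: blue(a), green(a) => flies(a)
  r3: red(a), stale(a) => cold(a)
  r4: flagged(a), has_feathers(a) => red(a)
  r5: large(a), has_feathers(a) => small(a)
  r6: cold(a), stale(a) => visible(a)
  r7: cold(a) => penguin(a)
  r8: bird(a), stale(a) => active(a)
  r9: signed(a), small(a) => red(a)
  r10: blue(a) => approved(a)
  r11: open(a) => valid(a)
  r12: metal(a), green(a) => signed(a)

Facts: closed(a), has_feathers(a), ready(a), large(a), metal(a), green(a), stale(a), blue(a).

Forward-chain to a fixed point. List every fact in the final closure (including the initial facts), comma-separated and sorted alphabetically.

Round 1: r2 [blue(a), green(a) => flies(a)]; r5 [large(a), has_feathers(a) => small(a)]; r10 [blue(a) => approved(a)]; r12 [metal(a), green(a) => signed(a)]. Adds flies(a), small(a), approved(a), signed(a).
Round 2: r9 [signed(a), small(a) => red(a)]. Adds red(a).
Round 3: r3 [red(a), stale(a) => cold(a)]. Adds cold(a).
Round 4: r6 [cold(a), stale(a) => visible(a)]; r7 [cold(a) => penguin(a)]. Adds visible(a), penguin(a).

approved(a), blue(a), closed(a), cold(a), flies(a), green(a), has_feathers(a), large(a), metal(a), penguin(a), ready(a), red(a), signed(a), small(a), stale(a), visible(a)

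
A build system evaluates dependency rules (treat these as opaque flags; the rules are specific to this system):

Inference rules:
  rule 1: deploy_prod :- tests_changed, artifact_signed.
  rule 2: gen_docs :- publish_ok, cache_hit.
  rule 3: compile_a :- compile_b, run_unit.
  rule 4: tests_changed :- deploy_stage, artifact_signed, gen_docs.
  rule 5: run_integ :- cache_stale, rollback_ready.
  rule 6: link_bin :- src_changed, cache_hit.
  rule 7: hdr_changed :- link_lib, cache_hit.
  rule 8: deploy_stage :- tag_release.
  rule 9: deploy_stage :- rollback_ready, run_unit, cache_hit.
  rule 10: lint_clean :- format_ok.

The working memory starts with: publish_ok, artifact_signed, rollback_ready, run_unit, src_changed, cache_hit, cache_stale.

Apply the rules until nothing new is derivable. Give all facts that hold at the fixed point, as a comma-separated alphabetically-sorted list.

Round 1 fires rule 2, rule 5, rule 6, rule 9, giving gen_docs, run_integ, link_bin, deploy_stage.
Round 2 fires rule 4, giving tests_changed.
Round 3 fires rule 1, giving deploy_prod.

artifact_signed, cache_hit, cache_stale, deploy_prod, deploy_stage, gen_docs, link_bin, publish_ok, rollback_ready, run_integ, run_unit, src_changed, tests_changed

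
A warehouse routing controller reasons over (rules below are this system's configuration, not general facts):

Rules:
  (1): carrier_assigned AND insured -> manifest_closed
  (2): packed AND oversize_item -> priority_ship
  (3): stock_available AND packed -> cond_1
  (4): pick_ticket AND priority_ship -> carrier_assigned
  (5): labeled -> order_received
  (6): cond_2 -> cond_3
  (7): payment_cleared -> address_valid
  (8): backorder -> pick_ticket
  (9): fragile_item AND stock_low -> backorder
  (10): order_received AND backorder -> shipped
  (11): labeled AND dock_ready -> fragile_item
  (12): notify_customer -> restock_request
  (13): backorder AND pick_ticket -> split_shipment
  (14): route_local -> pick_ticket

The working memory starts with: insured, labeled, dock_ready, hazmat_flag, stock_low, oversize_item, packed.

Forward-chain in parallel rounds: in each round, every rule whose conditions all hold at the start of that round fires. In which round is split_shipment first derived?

4

Round 1: (2) [packed AND oversize_item -> priority_ship]; (5) [labeled -> order_received]; (11) [labeled AND dock_ready -> fragile_item]. Adds priority_ship, order_received, fragile_item.
Round 2: (9) [fragile_item AND stock_low -> backorder]. Adds backorder.
Round 3: (8) [backorder -> pick_ticket]; (10) [order_received AND backorder -> shipped]. Adds pick_ticket, shipped.
Round 4: (4) [pick_ticket AND priority_ship -> carrier_assigned]; (13) [backorder AND pick_ticket -> split_shipment]. Adds carrier_assigned, split_shipment.
split_shipment first appears in round 4.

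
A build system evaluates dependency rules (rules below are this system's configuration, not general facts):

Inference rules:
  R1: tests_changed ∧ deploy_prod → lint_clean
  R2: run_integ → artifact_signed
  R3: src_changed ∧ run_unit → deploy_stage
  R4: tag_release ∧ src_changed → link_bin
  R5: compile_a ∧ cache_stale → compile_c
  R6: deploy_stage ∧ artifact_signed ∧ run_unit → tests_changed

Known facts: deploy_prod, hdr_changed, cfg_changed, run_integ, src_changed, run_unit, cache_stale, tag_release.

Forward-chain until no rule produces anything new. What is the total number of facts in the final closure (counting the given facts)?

13

Round 1 fires R2, R3, R4, giving artifact_signed, deploy_stage, link_bin.
Round 2 fires R6, giving tests_changed.
Round 3 fires R1, giving lint_clean.
Closure: {artifact_signed, cache_stale, cfg_changed, deploy_prod, deploy_stage, hdr_changed, link_bin, lint_clean, run_integ, run_unit, src_changed, tag_release, tests_changed} — 13 facts.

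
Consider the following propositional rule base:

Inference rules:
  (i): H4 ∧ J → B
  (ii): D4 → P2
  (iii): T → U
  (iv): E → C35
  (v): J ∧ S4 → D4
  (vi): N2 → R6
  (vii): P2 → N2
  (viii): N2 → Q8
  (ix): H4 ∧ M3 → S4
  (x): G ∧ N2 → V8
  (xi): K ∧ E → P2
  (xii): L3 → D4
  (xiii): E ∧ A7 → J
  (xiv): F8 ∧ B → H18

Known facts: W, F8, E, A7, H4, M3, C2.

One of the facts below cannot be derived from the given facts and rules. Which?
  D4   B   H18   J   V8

Round 1 — (iv), (ix), (xiii), derive C35, S4, J.
Round 2 — (i), (v), derive B, D4.
Round 3 — (ii), (xiv), derive P2, H18.
Round 4 — (vii), derive N2.
Round 5 — (vi), (viii), derive R6, Q8.
Derived: J (round 1), H18 (round 3), D4 (round 2), B (round 2). V8 never appears in any round.

V8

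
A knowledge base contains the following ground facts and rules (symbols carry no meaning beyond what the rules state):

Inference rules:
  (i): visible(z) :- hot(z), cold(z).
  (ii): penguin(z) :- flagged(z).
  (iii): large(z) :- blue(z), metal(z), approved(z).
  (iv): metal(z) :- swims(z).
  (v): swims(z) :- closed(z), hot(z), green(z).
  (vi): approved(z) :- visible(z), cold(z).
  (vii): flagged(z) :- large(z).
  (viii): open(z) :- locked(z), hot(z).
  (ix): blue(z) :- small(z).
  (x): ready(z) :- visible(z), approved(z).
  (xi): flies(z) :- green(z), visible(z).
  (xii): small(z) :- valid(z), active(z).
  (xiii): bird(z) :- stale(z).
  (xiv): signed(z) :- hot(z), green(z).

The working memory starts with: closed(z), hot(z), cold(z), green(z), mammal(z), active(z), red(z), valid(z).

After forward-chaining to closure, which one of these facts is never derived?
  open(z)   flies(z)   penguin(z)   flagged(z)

open(z)

Round 1: (i) [visible(z) :- hot(z), cold(z).]; (v) [swims(z) :- closed(z), hot(z), green(z).]; (xii) [small(z) :- valid(z), active(z).]; (xiv) [signed(z) :- hot(z), green(z).]. Adds visible(z), swims(z), small(z), signed(z).
Round 2: (iv) [metal(z) :- swims(z).]; (vi) [approved(z) :- visible(z), cold(z).]; (ix) [blue(z) :- small(z).]; (xi) [flies(z) :- green(z), visible(z).]. Adds metal(z), approved(z), blue(z), flies(z).
Round 3: (iii) [large(z) :- blue(z), metal(z), approved(z).]; (x) [ready(z) :- visible(z), approved(z).]. Adds large(z), ready(z).
Round 4: (vii) [flagged(z) :- large(z).]. Adds flagged(z).
Round 5: (ii) [penguin(z) :- flagged(z).]. Adds penguin(z).
Derived: flies(z) (round 2), flagged(z) (round 4), penguin(z) (round 5). open(z) never appears in any round.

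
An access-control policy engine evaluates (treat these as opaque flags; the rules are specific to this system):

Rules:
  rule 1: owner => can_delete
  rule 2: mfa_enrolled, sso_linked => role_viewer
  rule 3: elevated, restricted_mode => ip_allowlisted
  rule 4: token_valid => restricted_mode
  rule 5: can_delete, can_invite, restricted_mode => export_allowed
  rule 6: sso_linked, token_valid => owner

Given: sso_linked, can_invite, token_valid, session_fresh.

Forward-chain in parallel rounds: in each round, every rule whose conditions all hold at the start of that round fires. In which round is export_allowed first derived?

Round 1: rule 4 [token_valid => restricted_mode]; rule 6 [sso_linked, token_valid => owner]. Adds restricted_mode, owner.
Round 2: rule 1 [owner => can_delete]. Adds can_delete.
Round 3: rule 5 [can_delete, can_invite, restricted_mode => export_allowed]. Adds export_allowed.
export_allowed first appears in round 3.

3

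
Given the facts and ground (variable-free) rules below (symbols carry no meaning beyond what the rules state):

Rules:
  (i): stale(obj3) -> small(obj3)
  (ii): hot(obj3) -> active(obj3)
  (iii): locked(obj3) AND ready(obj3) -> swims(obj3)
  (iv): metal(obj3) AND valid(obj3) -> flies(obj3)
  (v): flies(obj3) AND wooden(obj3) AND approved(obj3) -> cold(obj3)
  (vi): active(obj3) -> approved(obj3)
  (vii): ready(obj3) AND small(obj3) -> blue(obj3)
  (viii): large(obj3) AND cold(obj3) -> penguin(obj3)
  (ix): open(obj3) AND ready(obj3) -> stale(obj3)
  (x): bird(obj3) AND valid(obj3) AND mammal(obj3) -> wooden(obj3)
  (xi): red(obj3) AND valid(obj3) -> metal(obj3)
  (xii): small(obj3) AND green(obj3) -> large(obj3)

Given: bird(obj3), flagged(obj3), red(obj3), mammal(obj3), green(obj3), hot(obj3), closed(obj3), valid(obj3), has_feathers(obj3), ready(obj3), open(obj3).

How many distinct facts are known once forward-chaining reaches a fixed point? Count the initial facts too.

22

Round 1 fires (ii), (ix), (x), (xi), giving active(obj3), stale(obj3), wooden(obj3), metal(obj3).
Round 2 fires (i), (iv), (vi), giving small(obj3), flies(obj3), approved(obj3).
Round 3 fires (v), (vii), (xii), giving cold(obj3), blue(obj3), large(obj3).
Round 4 fires (viii), giving penguin(obj3).
Closure: {active(obj3), approved(obj3), bird(obj3), blue(obj3), closed(obj3), cold(obj3), flagged(obj3), flies(obj3), green(obj3), has_feathers(obj3), hot(obj3), large(obj3), mammal(obj3), metal(obj3), open(obj3), penguin(obj3), ready(obj3), red(obj3), small(obj3), stale(obj3), valid(obj3), wooden(obj3)} — 22 facts.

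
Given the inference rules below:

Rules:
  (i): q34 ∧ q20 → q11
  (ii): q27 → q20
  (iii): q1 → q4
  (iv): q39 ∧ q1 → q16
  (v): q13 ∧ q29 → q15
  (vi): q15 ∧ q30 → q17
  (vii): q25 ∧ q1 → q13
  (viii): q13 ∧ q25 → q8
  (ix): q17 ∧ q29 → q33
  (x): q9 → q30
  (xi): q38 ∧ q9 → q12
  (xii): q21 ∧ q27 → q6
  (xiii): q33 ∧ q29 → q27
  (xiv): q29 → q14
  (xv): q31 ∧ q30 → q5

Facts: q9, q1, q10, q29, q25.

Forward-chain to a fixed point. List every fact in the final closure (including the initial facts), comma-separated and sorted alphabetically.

q1, q10, q13, q14, q15, q17, q20, q25, q27, q29, q30, q33, q4, q8, q9

Round 1 fires (iii), (vii), (x), (xiv), giving q4, q13, q30, q14.
Round 2 fires (v), (viii), giving q15, q8.
Round 3 fires (vi), giving q17.
Round 4 fires (ix), giving q33.
Round 5 fires (xiii), giving q27.
Round 6 fires (ii), giving q20.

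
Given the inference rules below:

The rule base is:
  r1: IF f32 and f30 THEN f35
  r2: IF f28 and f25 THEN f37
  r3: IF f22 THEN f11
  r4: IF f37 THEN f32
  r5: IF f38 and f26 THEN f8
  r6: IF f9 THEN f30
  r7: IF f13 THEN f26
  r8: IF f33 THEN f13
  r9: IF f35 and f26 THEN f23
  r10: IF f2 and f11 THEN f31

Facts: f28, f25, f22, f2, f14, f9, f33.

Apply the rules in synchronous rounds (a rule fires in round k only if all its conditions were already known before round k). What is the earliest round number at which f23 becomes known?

4

Round 1 fires r2, r3, r6, r8, giving f37, f11, f30, f13.
Round 2 fires r4, r7, r10, giving f32, f26, f31.
Round 3 fires r1, giving f35.
Round 4 fires r9, giving f23.
f23 first appears in round 4.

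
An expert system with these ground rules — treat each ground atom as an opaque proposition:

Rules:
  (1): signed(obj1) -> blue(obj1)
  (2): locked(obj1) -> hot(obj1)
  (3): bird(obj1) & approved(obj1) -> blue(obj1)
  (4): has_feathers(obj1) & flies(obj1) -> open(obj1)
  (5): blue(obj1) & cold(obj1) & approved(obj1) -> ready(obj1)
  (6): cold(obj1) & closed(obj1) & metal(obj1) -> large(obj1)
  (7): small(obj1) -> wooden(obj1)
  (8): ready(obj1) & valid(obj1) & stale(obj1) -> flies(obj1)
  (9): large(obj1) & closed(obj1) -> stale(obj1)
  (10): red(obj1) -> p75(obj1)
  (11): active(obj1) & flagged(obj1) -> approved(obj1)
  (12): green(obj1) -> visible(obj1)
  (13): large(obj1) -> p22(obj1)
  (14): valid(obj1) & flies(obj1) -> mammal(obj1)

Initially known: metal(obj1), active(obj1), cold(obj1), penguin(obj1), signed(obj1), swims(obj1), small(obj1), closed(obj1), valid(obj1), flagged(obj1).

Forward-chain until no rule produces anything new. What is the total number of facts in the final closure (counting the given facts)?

Round 1: (1) [signed(obj1) -> blue(obj1)]; (6) [cold(obj1) & closed(obj1) & metal(obj1) -> large(obj1)]; (7) [small(obj1) -> wooden(obj1)]; (11) [active(obj1) & flagged(obj1) -> approved(obj1)]. Adds blue(obj1), large(obj1), wooden(obj1), approved(obj1).
Round 2: (5) [blue(obj1) & cold(obj1) & approved(obj1) -> ready(obj1)]; (9) [large(obj1) & closed(obj1) -> stale(obj1)]; (13) [large(obj1) -> p22(obj1)]. Adds ready(obj1), stale(obj1), p22(obj1).
Round 3: (8) [ready(obj1) & valid(obj1) & stale(obj1) -> flies(obj1)]. Adds flies(obj1).
Round 4: (14) [valid(obj1) & flies(obj1) -> mammal(obj1)]. Adds mammal(obj1).
Closure: {active(obj1), approved(obj1), blue(obj1), closed(obj1), cold(obj1), flagged(obj1), flies(obj1), large(obj1), mammal(obj1), metal(obj1), p22(obj1), penguin(obj1), ready(obj1), signed(obj1), small(obj1), stale(obj1), swims(obj1), valid(obj1), wooden(obj1)} — 19 facts.

19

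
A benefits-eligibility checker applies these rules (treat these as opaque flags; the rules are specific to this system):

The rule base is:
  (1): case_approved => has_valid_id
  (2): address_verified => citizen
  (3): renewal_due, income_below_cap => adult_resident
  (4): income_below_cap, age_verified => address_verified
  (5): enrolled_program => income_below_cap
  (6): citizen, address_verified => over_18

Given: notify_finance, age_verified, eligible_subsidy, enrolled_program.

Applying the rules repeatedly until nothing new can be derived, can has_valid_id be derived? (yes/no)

no

Round 1: (5) [enrolled_program => income_below_cap]. New: income_below_cap.
Round 2: (4) [income_below_cap, age_verified => address_verified]. New: address_verified.
Round 3: (2) [address_verified => citizen]. New: citizen.
Round 4: (6) [citizen, address_verified => over_18]. New: over_18.
Fixed point reached. has_valid_id is concluded only by (1); (1) needs case_approved (never derived).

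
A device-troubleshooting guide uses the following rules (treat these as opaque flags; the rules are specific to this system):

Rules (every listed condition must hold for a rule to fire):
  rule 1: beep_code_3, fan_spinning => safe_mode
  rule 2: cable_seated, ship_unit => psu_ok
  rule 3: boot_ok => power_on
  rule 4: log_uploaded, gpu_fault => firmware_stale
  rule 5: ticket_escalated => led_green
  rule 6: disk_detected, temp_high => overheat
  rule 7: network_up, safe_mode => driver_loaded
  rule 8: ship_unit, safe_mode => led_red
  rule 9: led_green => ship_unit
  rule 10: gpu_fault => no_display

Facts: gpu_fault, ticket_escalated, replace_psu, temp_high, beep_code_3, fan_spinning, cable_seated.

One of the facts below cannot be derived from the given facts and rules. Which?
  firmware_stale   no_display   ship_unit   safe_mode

firmware_stale

Round 1 — rule 1, rule 5, rule 10, derive safe_mode, led_green, no_display.
Round 2 — rule 9, derive ship_unit.
Round 3 — rule 2, rule 8, derive psu_ok, led_red.
Derived: safe_mode (round 1), no_display (round 1), ship_unit (round 2). firmware_stale never appears in any round.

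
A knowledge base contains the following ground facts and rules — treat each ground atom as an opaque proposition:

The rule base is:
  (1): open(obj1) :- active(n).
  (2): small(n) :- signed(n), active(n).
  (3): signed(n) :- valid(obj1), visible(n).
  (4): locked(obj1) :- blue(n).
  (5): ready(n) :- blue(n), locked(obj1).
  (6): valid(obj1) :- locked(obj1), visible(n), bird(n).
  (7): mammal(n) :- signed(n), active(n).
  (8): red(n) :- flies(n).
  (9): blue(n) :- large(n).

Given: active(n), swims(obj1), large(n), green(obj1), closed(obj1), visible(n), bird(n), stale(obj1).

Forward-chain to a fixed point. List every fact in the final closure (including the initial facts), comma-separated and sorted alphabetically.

Round 1: (1) [open(obj1) :- active(n).]; (9) [blue(n) :- large(n).]. New: open(obj1), blue(n).
Round 2: (4) [locked(obj1) :- blue(n).]. New: locked(obj1).
Round 3: (5) [ready(n) :- blue(n), locked(obj1).]; (6) [valid(obj1) :- locked(obj1), visible(n), bird(n).]. New: ready(n), valid(obj1).
Round 4: (3) [signed(n) :- valid(obj1), visible(n).]. New: signed(n).
Round 5: (2) [small(n) :- signed(n), active(n).]; (7) [mammal(n) :- signed(n), active(n).]. New: small(n), mammal(n).

active(n), bird(n), blue(n), closed(obj1), green(obj1), large(n), locked(obj1), mammal(n), open(obj1), ready(n), signed(n), small(n), stale(obj1), swims(obj1), valid(obj1), visible(n)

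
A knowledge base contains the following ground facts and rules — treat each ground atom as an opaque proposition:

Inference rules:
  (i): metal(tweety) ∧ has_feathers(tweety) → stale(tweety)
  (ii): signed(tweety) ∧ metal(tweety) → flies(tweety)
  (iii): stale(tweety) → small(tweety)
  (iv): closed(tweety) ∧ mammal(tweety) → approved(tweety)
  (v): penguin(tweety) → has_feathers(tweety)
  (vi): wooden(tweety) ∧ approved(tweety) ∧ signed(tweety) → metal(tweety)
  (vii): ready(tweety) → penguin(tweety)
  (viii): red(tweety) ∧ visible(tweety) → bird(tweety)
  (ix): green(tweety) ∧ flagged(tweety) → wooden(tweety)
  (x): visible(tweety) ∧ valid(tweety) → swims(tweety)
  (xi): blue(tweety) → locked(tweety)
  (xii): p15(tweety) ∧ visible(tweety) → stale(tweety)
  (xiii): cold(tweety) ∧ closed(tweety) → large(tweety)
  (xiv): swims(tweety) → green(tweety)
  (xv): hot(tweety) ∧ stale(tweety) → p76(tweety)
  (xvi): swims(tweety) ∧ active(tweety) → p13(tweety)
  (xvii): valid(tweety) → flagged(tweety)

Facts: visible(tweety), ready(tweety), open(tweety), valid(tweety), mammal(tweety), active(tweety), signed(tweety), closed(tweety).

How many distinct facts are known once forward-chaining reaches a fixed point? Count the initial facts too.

Round 1: (iv) [closed(tweety) ∧ mammal(tweety) → approved(tweety)]; (vii) [ready(tweety) → penguin(tweety)]; (x) [visible(tweety) ∧ valid(tweety) → swims(tweety)]; (xvii) [valid(tweety) → flagged(tweety)]. New: approved(tweety), penguin(tweety), swims(tweety), flagged(tweety).
Round 2: (v) [penguin(tweety) → has_feathers(tweety)]; (xiv) [swims(tweety) → green(tweety)]; (xvi) [swims(tweety) ∧ active(tweety) → p13(tweety)]. New: has_feathers(tweety), green(tweety), p13(tweety).
Round 3: (ix) [green(tweety) ∧ flagged(tweety) → wooden(tweety)]. New: wooden(tweety).
Round 4: (vi) [wooden(tweety) ∧ approved(tweety) ∧ signed(tweety) → metal(tweety)]. New: metal(tweety).
Round 5: (i) [metal(tweety) ∧ has_feathers(tweety) → stale(tweety)]; (ii) [signed(tweety) ∧ metal(tweety) → flies(tweety)]. New: stale(tweety), flies(tweety).
Round 6: (iii) [stale(tweety) → small(tweety)]. New: small(tweety).
Closure: {active(tweety), approved(tweety), closed(tweety), flagged(tweety), flies(tweety), green(tweety), has_feathers(tweety), mammal(tweety), metal(tweety), open(tweety), p13(tweety), penguin(tweety), ready(tweety), signed(tweety), small(tweety), stale(tweety), swims(tweety), valid(tweety), visible(tweety), wooden(tweety)} — 20 facts.

20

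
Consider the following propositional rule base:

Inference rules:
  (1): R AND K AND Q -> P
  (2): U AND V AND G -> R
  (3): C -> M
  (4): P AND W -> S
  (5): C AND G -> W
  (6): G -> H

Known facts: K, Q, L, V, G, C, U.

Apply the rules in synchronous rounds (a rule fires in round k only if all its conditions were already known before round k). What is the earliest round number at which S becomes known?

3

Round 1: (2) [U AND V AND G -> R]; (3) [C -> M]; (5) [C AND G -> W]; (6) [G -> H]. Adds R, M, W, H.
Round 2: (1) [R AND K AND Q -> P]. Adds P.
Round 3: (4) [P AND W -> S]. Adds S.
S first appears in round 3.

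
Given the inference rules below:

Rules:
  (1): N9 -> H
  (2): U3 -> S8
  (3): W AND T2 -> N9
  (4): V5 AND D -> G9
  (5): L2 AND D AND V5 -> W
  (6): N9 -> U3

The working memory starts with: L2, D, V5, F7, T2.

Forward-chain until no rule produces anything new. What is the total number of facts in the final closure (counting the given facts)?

11

Round 1 fires (4), (5), giving G9, W.
Round 2 fires (3), giving N9.
Round 3 fires (1), (6), giving H, U3.
Round 4 fires (2), giving S8.
Closure: {D, F7, G9, H, L2, N9, S8, T2, U3, V5, W} — 11 facts.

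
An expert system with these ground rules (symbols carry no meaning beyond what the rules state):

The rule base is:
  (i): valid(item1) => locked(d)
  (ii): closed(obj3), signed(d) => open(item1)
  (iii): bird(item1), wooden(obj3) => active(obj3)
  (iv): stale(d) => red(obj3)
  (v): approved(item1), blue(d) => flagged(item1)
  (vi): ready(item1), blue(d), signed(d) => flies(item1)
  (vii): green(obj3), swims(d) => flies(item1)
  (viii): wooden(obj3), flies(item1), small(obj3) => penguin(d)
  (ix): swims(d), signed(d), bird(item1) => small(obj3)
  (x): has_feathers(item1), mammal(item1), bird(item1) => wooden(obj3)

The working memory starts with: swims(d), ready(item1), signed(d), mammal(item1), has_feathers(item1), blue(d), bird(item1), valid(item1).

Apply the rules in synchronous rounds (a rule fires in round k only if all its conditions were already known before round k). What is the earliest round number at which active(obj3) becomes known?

2

Round 1: (i) [valid(item1) => locked(d)]; (vi) [ready(item1), blue(d), signed(d) => flies(item1)]; (ix) [swims(d), signed(d), bird(item1) => small(obj3)]; (x) [has_feathers(item1), mammal(item1), bird(item1) => wooden(obj3)]. Adds locked(d), flies(item1), small(obj3), wooden(obj3).
Round 2: (iii) [bird(item1), wooden(obj3) => active(obj3)]; (viii) [wooden(obj3), flies(item1), small(obj3) => penguin(d)]. Adds active(obj3), penguin(d).
active(obj3) first appears in round 2.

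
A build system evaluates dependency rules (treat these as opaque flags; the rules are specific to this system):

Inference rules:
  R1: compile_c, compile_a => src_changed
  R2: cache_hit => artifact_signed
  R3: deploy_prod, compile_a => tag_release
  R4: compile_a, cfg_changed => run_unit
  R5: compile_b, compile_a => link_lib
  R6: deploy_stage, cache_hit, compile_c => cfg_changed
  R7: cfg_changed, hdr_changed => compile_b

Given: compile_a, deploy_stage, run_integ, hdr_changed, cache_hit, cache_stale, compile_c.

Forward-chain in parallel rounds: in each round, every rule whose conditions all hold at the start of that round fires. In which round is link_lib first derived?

Round 1 fires R1, R2, R6, giving src_changed, artifact_signed, cfg_changed.
Round 2 fires R4, R7, giving run_unit, compile_b.
Round 3 fires R5, giving link_lib.
link_lib first appears in round 3.

3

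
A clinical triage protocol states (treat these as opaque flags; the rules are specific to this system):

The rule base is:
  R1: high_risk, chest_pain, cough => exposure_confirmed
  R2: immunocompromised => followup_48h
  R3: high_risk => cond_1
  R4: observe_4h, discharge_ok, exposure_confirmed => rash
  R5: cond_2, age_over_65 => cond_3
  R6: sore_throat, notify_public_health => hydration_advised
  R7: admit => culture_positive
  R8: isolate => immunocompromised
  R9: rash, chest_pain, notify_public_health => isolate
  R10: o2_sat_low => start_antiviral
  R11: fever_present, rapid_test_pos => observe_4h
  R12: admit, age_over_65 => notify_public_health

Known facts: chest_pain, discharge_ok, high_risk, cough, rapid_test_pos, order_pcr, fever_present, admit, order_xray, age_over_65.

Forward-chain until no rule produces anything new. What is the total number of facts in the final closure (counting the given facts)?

[1] R1 [high_risk, chest_pain, cough => exposure_confirmed]; R3 [high_risk => cond_1]; R7 [admit => culture_positive]; R11 [fever_present, rapid_test_pos => observe_4h]; R12 [admit, age_over_65 => notify_public_health]. ⇒ new: exposure_confirmed, cond_1, culture_positive, observe_4h, notify_public_health.
[2] R4 [observe_4h, discharge_ok, exposure_confirmed => rash]. ⇒ new: rash.
[3] R9 [rash, chest_pain, notify_public_health => isolate]. ⇒ new: isolate.
[4] R8 [isolate => immunocompromised]. ⇒ new: immunocompromised.
[5] R2 [immunocompromised => followup_48h]. ⇒ new: followup_48h.
Closure: {admit, age_over_65, chest_pain, cond_1, cough, culture_positive, discharge_ok, exposure_confirmed, fever_present, followup_48h, high_risk, immunocompromised, isolate, notify_public_health, observe_4h, order_pcr, order_xray, rapid_test_pos, rash} — 19 facts.

19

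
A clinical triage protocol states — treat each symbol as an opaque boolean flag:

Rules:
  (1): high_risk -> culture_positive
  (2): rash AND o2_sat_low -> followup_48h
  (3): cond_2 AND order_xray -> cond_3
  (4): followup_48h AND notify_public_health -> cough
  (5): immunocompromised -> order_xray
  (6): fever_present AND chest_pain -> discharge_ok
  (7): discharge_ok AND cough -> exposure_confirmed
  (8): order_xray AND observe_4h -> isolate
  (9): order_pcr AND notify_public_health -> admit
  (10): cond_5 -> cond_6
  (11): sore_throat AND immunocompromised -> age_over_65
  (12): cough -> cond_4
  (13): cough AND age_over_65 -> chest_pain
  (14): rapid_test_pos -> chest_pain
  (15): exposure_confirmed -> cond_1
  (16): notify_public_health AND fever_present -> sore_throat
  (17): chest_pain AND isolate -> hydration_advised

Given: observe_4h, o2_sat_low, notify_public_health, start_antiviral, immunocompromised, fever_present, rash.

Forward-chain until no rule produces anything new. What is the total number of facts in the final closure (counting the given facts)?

19

[1] (2) [rash AND o2_sat_low -> followup_48h]; (5) [immunocompromised -> order_xray]; (16) [notify_public_health AND fever_present -> sore_throat]. ⇒ new: followup_48h, order_xray, sore_throat.
[2] (4) [followup_48h AND notify_public_health -> cough]; (8) [order_xray AND observe_4h -> isolate]; (11) [sore_throat AND immunocompromised -> age_over_65]. ⇒ new: cough, isolate, age_over_65.
[3] (12) [cough -> cond_4]; (13) [cough AND age_over_65 -> chest_pain]. ⇒ new: cond_4, chest_pain.
[4] (6) [fever_present AND chest_pain -> discharge_ok]; (17) [chest_pain AND isolate -> hydration_advised]. ⇒ new: discharge_ok, hydration_advised.
[5] (7) [discharge_ok AND cough -> exposure_confirmed]. ⇒ new: exposure_confirmed.
[6] (15) [exposure_confirmed -> cond_1]. ⇒ new: cond_1.
Closure: {age_over_65, chest_pain, cond_1, cond_4, cough, discharge_ok, exposure_confirmed, fever_present, followup_48h, hydration_advised, immunocompromised, isolate, notify_public_health, o2_sat_low, observe_4h, order_xray, rash, sore_throat, start_antiviral} — 19 facts.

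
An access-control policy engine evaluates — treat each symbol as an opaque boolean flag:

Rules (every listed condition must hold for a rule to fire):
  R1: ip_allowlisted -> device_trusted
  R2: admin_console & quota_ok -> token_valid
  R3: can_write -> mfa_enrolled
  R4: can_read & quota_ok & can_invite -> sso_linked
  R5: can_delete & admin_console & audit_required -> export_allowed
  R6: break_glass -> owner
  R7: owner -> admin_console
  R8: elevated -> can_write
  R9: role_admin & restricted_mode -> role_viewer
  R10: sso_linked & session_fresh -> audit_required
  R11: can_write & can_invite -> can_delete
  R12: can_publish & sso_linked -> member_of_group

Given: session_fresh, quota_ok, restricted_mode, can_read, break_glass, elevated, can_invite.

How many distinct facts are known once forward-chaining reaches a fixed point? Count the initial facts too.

[1] R4 [can_read & quota_ok & can_invite -> sso_linked]; R6 [break_glass -> owner]; R8 [elevated -> can_write]. ⇒ new: sso_linked, owner, can_write.
[2] R3 [can_write -> mfa_enrolled]; R7 [owner -> admin_console]; R10 [sso_linked & session_fresh -> audit_required]; R11 [can_write & can_invite -> can_delete]. ⇒ new: mfa_enrolled, admin_console, audit_required, can_delete.
[3] R2 [admin_console & quota_ok -> token_valid]; R5 [can_delete & admin_console & audit_required -> export_allowed]. ⇒ new: token_valid, export_allowed.
Closure: {admin_console, audit_required, break_glass, can_delete, can_invite, can_read, can_write, elevated, export_allowed, mfa_enrolled, owner, quota_ok, restricted_mode, session_fresh, sso_linked, token_valid} — 16 facts.

16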